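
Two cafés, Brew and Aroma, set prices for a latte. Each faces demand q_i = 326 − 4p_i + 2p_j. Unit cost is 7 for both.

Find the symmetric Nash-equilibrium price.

Brew's profit: π = (p_{Brew} − 7)(326 − 4p_{Brew} + 2p_{Aroma}).
∂π/∂p_{Brew} = 354 − 8p_{Brew} + 2p_{Aroma} = 0 ⇒ p_{Brew} = 44.25 + 0.25p_{Aroma}.
By symmetry p_{Aroma} = p_{Brew}; substituting into the reaction function, 0.75p_{Brew} = 44.25 and p_{Brew} = 59.

59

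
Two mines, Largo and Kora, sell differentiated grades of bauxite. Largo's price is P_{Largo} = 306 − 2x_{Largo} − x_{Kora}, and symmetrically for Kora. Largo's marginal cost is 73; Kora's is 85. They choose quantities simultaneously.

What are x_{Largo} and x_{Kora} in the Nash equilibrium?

47.4, 43.4

Mine Largo's profit: π = x_{Largo}(306 − 2x_{Largo} − x_{Kora}) − 73x_{Largo}.
∂π/∂x_{Largo} = 233 − 4x_{Largo} − x_{Kora} = 0 ⇒ x_{Largo} = 58.25 − 0.25x_{Kora}.
Similarly x_{Kora} = 55.25 − 0.25x_{Largo}.
Plugging x_{Kora} into Largo's best response: x_{Largo} = 58.25 − 0.25(55.25 − 0.25x_{Largo}) ⇒ 0.9375x_{Largo} = 44.4375, so x_{Largo} = 47.4.
Then x_{Kora} = 55.25 − 0.25·47.4 = 43.4.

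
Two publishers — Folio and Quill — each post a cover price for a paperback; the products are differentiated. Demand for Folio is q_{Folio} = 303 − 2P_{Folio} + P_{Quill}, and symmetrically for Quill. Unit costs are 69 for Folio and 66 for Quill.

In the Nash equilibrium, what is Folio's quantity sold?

155.2

Folio's profit: π = (P_{Folio} − 69)(303 − 2P_{Folio} + P_{Quill}).
∂π/∂P_{Folio} = 441 − 4P_{Folio} + P_{Quill} = 0 ⇒ P_{Folio} = 110.25 + 0.25P_{Quill}.
Similarly P_{Quill} = 108.75 + 0.25P_{Folio}.
Substituting the second reaction function into the first: P_{Folio} = 110.25 + 0.25(108.75 + 0.25P_{Folio}), which gives 0.9375P_{Folio} = 137.4375 ⇒ P_{Folio} = 146.6.
Then P_{Quill} = 108.75 + 0.25·146.6 = 145.4.
q_{Folio} = 303 − 2·146.6 + 145.4 = 155.2.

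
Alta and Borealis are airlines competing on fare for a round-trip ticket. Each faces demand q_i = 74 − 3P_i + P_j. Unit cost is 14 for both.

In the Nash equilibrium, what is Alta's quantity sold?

27.6

Alta's profit: π = (P_{Alta} − 14)(74 − 3P_{Alta} + P_{Borealis}).
∂π/∂P_{Alta} = 116 − 6P_{Alta} + P_{Borealis} = 0 ⇒ P_{Alta} = 58/3 + (1/6)P_{Borealis}.
By symmetry P_{Borealis} = P_{Alta}; substituting into the reaction function, (5/6)P_{Alta} = 58/3 and P_{Alta} = 23.2.
q_{Alta} = 74 − 3·23.2 + 23.2 = 27.6.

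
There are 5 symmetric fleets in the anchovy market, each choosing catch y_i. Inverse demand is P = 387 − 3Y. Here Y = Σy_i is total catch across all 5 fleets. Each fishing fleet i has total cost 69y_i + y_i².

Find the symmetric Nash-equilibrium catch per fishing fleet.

A representative fishing fleet's profit is π_i = y_i(387 − 3Y) − 69y_i − y_i², with Y = y_i + Σ_{j≠i} y_j.
First-order condition: 318 − 8y_i − 3Σ_{j≠i} y_j = 0.
Imposing symmetry (y_j = y for all j) turns Σ_{j≠i} y_j into 4y, so 318 = 20y and y = 15.9.

15.9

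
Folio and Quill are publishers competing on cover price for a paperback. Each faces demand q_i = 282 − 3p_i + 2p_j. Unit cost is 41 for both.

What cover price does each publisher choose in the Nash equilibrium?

Folio's profit: π = (p_{Folio} − 41)(282 − 3p_{Folio} + 2p_{Quill}).
∂π/∂p_{Folio} = 405 − 6p_{Folio} + 2p_{Quill} = 0 ⇒ p_{Folio} = 67.5 + (1/3)p_{Quill}.
The game is symmetric, so in equilibrium p_{Quill} = p_{Folio}: the reaction function gives (2/3)p_{Folio} = 67.5, hence p_{Folio} = 101.25.

101.25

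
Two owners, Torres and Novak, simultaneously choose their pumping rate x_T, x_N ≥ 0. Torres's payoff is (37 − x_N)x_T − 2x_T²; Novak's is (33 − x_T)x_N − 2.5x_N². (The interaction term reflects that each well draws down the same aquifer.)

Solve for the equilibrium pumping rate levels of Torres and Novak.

8, 5

Expanding Torres's payoff: 37x_T − x_Nx_T − 2x_T².
∂π/∂x_T = 37 − x_N − 4x_T = 0, so x_T = 9.25 − 0.25x_N.
Likewise for Novak: x_N = 6.6 − 0.2x_T.
Substituting the second reaction function into the first: x_T = 9.25 − 0.25(6.6 − 0.2x_T), which gives 0.95x_T = 7.6 ⇒ x_T = 8.
Then x_N = 6.6 − 0.2·8 = 5.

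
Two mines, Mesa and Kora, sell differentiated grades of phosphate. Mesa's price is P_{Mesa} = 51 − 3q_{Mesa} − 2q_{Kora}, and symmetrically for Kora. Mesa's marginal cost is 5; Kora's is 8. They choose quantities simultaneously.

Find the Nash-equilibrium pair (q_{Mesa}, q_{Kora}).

Mine Mesa's profit: π = q_{Mesa}(51 − 3q_{Mesa} − 2q_{Kora}) − 5q_{Mesa}.
∂π/∂q_{Mesa} = 46 − 6q_{Mesa} − 2q_{Kora} = 0 ⇒ q_{Mesa} = 23/3 − (1/3)q_{Kora}.
Similarly q_{Kora} = 43/6 − (1/3)q_{Mesa}.
Plugging q_{Kora} into Mesa's best response: q_{Mesa} = 23/3 − (1/3)(43/6 − (1/3)q_{Mesa}) ⇒ (8/9)q_{Mesa} = 95/18, so q_{Mesa} = 5.9375.
Then q_{Kora} = 43/6 − (1/3)·5.9375 = 5.1875.

5.9375, 5.1875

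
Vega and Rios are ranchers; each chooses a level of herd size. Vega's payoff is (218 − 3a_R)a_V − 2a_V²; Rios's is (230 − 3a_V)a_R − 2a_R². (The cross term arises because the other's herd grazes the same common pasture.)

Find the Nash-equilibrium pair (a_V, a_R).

Expanding Vega's payoff: 218a_V − 3a_Ra_V − 2a_V².
∂π/∂a_V = 218 − 3a_R − 4a_V = 0, so a_V = 54.5 − 0.75a_R.
Likewise for Rios: a_R = 57.5 − 0.75a_V.
Substituting the second reaction function into the first: a_V = 54.5 − 0.75(57.5 − 0.75a_V), which gives 0.4375a_V = 11.375 ⇒ a_V = 26.
Then a_R = 57.5 − 0.75·26 = 38.

26, 38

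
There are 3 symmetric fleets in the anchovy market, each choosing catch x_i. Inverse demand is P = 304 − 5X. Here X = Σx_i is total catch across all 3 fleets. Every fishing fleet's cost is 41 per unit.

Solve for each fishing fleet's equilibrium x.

A representative fishing fleet's profit is π_i = x_i(304 − 5X) − 41x_i, with X = x_i + Σ_{j≠i} x_j.
First-order condition: 263 − 10x_i − 5Σ_{j≠i} x_j = 0.
With identical fishing fleets, set every x_j = x: then 263 − 10x − 10x = 0, i.e. x = 263/20 = 13.15.

13.15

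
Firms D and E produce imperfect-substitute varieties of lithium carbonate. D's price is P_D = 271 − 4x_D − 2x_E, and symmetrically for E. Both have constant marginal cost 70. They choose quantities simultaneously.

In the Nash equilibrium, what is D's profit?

1616.04

Firm D's profit: π = x_D(271 − 4x_D − 2x_E) − 70x_D.
∂π/∂x_D = 201 − 8x_D − 2x_E = 0 ⇒ x_D = 25.125 − 0.25x_E.
By symmetry x_E = x_D; substituting into the reaction function, 1.25x_D = 25.125 and x_D = 20.1.
P_D = 271 − 4·20.1 − 2·20.1 = 150.4.
Profit = (150.4 − 70)·20.1 = 1616.04.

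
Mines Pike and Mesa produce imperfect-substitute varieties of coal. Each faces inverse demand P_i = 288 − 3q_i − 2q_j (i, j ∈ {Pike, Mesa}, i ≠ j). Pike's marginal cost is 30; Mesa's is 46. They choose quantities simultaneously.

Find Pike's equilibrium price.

Mine Pike's profit: π = q_{Pike}(288 − 3q_{Pike} − 2q_{Mesa}) − 30q_{Pike}.
∂π/∂q_{Pike} = 258 − 6q_{Pike} − 2q_{Mesa} = 0 ⇒ q_{Pike} = 43 − (1/3)q_{Mesa}.
Similarly q_{Mesa} = 121/3 − (1/3)q_{Pike}.
Substituting the second reaction function into the first: q_{Pike} = 43 − (1/3)(121/3 − (1/3)q_{Pike}), which gives (8/9)q_{Pike} = 266/9 ⇒ q_{Pike} = 33.25.
Then q_{Mesa} = 121/3 − (1/3)·33.25 = 29.25.
P_{Pike} = 288 − 3·33.25 − 2·29.25 = 129.75.

129.75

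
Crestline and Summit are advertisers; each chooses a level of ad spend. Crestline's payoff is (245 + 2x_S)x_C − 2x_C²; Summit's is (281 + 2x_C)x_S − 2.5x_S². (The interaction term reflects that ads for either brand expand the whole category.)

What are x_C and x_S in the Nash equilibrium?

Expanding Crestline's payoff: 245x_C + 2x_Sx_C − 2x_C².
∂π/∂x_C = 245 + 2x_S − 4x_C = 0, so x_C = 61.25 + 0.5x_S.
Likewise for Summit: x_S = 56.2 + 0.4x_C.
Solving the two reaction functions simultaneously: (1 − (0.5)(0.4))x_C = 61.25 + 0.5·56.2, so 0.8x_C = 89.35 and x_C = 111.6875.
Then x_S = 56.2 + 0.4·111.6875 = 100.875.

111.6875, 100.875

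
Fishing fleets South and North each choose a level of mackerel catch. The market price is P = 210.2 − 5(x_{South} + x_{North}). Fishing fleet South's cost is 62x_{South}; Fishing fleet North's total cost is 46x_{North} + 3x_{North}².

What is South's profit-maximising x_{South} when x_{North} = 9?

10.32

Fishing fleet South's profit: π = x_{South}(210.2 − 5(x_{South} + x_{North})) − 62x_{South}.
∂π/∂x_{South} = 148.2 − 10x_{South} − 5x_{North} = 0, so x_{South} = 14.82 − 0.5x_{North}.
At x_{North} = 9: x_{South} = 14.82 − 0.5·9 = 10.32.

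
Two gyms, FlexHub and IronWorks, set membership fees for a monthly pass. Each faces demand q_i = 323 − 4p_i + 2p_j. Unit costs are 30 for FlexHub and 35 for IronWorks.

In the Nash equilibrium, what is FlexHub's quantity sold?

178

FlexHub's profit: π = (p_{FlexHub} − 30)(323 − 4p_{FlexHub} + 2p_{IronWorks}).
∂π/∂p_{FlexHub} = 443 − 8p_{FlexHub} + 2p_{IronWorks} = 0 ⇒ p_{FlexHub} = 55.375 + 0.25p_{IronWorks}.
Similarly p_{IronWorks} = 57.875 + 0.25p_{FlexHub}.
Substituting the second reaction function into the first: p_{FlexHub} = 55.375 + 0.25(57.875 + 0.25p_{FlexHub}), which gives 0.9375p_{FlexHub} = 2235/32 ⇒ p_{FlexHub} = 74.5.
Then p_{IronWorks} = 57.875 + 0.25·74.5 = 76.5.
q_{FlexHub} = 323 − 4·74.5 + 2·76.5 = 178.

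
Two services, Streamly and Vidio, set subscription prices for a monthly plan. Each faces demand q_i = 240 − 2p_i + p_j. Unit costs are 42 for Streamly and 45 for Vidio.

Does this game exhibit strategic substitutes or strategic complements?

Streamly's profit: π = (p_{Streamly} − 42)(240 − 2p_{Streamly} + p_{Vidio}).
∂π/∂p_{Streamly} = 324 − 4p_{Streamly} + p_{Vidio} = 0 ⇒ p_{Streamly} = 81 + 0.25p_{Vidio}.
The best-response slope dp_{Streamly}/dp_{Vidio} = 0.25 > 0: the reaction function is upward-sloping, so the choices are strategic complements.

strategic complements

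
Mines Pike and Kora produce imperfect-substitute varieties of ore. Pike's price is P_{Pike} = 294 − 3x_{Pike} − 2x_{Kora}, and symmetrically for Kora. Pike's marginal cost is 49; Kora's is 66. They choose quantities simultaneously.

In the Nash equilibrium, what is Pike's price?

Mine Pike's profit: π = x_{Pike}(294 − 3x_{Pike} − 2x_{Kora}) − 49x_{Pike}.
∂π/∂x_{Pike} = 245 − 6x_{Pike} − 2x_{Kora} = 0 ⇒ x_{Pike} = 245/6 − (1/3)x_{Kora}.
Similarly x_{Kora} = 38 − (1/3)x_{Pike}.
Plugging x_{Kora} into Pike's best response: x_{Pike} = 245/6 − (1/3)(38 − (1/3)x_{Pike}) ⇒ (8/9)x_{Pike} = 169/6, so x_{Pike} = 31.6875.
Then x_{Kora} = 38 − (1/3)·31.6875 = 27.4375.
P_{Pike} = 294 − 3·31.6875 − 2·27.4375 = 144.0625.

144.0625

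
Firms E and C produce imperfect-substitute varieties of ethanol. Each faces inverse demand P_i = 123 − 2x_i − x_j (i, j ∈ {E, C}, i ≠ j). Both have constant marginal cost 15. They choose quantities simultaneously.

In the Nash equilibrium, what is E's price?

Firm E's profit: π = x_E(123 − 2x_E − x_C) − 15x_E.
∂π/∂x_E = 108 − 4x_E − x_C = 0 ⇒ x_E = 27 − 0.25x_C.
By symmetry x_C = x_E; substituting into the reaction function, 1.25x_E = 27 and x_E = 21.6.
P_E = 123 − 2·21.6 − 21.6 = 58.2.

58.2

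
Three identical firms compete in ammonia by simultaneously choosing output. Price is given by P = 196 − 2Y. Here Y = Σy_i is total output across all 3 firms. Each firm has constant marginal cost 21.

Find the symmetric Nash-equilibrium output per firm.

A representative firm's profit is π_i = y_i(196 − 2Y) − 21y_i, with Y = y_i + Σ_{j≠i} y_j.
First-order condition: 175 − 4y_i − 2Σ_{j≠i} y_j = 0.
Imposing symmetry (y_j = y for all j) turns Σ_{j≠i} y_j into 2y, so 175 = 8y and y = 21.875.

21.875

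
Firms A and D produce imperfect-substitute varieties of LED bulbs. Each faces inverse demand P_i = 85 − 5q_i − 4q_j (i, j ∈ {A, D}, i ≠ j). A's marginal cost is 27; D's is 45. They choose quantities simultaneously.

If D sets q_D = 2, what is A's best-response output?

Firm A's profit: π = q_A(85 − 5q_A − 4q_D) − 27q_A.
∂π/∂q_A = 58 − 10q_A − 4q_D = 0 ⇒ q_A = 5.8 − 0.4q_D.
At q_D = 2: q_A = 5.8 − 0.4·2 = 5.

5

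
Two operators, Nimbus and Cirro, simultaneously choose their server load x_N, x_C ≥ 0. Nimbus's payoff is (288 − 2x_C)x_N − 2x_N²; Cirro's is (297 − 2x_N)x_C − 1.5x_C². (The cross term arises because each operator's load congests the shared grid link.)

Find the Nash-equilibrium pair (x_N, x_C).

33.75, 76.5

Expanding Nimbus's payoff: 288x_N − 2x_Cx_N − 2x_N².
∂π/∂x_N = 288 − 2x_C − 4x_N = 0, so x_N = 72 − 0.5x_C.
Likewise for Cirro: x_C = 99 − (2/3)x_N.
Solving the two reaction functions simultaneously: (1 − (−0.5)(−2/3))x_N = 72 − 0.5·99, so (2/3)x_N = 22.5 and x_N = 33.75.
Then x_C = 99 − (2/3)·33.75 = 76.5.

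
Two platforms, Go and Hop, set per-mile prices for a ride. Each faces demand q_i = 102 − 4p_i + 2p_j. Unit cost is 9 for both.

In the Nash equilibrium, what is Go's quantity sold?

56

Go's profit: π = (p_{Go} − 9)(102 − 4p_{Go} + 2p_{Hop}).
∂π/∂p_{Go} = 138 − 8p_{Go} + 2p_{Hop} = 0 ⇒ p_{Go} = 17.25 + 0.25p_{Hop}.
Setting p_{Go} = p_{Hop} in the reaction function: p_{Go} = 17.25 + 0.25p_{Go}, so p_{Go} = 17.25 / 0.75 = 23.
q_{Go} = 102 − 4·23 + 2·23 = 56.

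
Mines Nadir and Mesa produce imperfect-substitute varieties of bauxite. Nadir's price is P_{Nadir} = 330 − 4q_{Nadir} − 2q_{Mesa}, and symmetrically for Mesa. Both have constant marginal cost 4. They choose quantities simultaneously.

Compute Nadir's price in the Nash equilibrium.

Mine Nadir's profit: π = q_{Nadir}(330 − 4q_{Nadir} − 2q_{Mesa}) − 4q_{Nadir}.
∂π/∂q_{Nadir} = 326 − 8q_{Nadir} − 2q_{Mesa} = 0 ⇒ q_{Nadir} = 40.75 − 0.25q_{Mesa}.
By symmetry q_{Mesa} = q_{Nadir}; substituting into the reaction function, 1.25q_{Nadir} = 40.75 and q_{Nadir} = 32.6.
P_{Nadir} = 330 − 4·32.6 − 2·32.6 = 134.4.

134.4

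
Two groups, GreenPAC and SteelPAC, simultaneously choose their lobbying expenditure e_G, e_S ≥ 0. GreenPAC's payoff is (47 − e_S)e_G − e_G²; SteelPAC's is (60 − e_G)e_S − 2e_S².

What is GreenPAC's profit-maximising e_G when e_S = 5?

21

Expanding GreenPAC's payoff: 47e_G − e_Se_G − e_G².
∂π/∂e_G = 47 − e_S − 2e_G = 0, so e_G = 23.5 − 0.5e_S.
At e_S = 5: e_G = 23.5 − 0.5·5 = 21.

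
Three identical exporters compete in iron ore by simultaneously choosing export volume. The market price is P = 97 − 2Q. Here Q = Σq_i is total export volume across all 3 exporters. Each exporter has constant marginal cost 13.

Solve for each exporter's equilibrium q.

10.5

A representative exporter's profit is π_i = q_i(97 − 2Q) − 13q_i, with Q = q_i + Σ_{j≠i} q_j.
First-order condition: 84 − 4q_i − 2Σ_{j≠i} q_j = 0.
With identical exporters, set every q_j = q: then 84 − 4q − 4q = 0, i.e. q = 84/8 = 10.5.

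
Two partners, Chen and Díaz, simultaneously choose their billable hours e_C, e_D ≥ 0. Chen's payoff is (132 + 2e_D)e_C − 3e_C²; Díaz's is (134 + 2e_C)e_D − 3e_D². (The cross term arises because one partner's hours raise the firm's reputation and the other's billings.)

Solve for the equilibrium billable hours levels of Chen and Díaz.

Expanding Chen's payoff: 132e_C + 2e_De_C − 3e_C².
∂π/∂e_C = 132 + 2e_D − 6e_C = 0, so e_C = 22 + (1/3)e_D.
Likewise for Díaz: e_D = 67/3 + (1/3)e_C.
Solving the two reaction functions simultaneously: (1 − (1/3)(1/3))e_C = 22 + (1/3)·(67/3), so (8/9)e_C = 265/9 and e_C = 33.125.
Then e_D = 67/3 + (1/3)·33.125 = 33.375.

33.125, 33.375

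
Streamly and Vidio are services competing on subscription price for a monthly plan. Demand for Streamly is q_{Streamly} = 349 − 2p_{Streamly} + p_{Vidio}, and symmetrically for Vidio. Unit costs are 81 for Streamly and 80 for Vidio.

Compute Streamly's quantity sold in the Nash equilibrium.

Streamly's profit: π = (p_{Streamly} − 81)(349 − 2p_{Streamly} + p_{Vidio}).
∂π/∂p_{Streamly} = 511 − 4p_{Streamly} + p_{Vidio} = 0 ⇒ p_{Streamly} = 127.75 + 0.25p_{Vidio}.
Similarly p_{Vidio} = 127.25 + 0.25p_{Streamly}.
Plugging p_{Vidio} into Streamly's best response: p_{Streamly} = 127.75 + 0.25(127.25 + 0.25p_{Streamly}) ⇒ 0.9375p_{Streamly} = 159.5625, so p_{Streamly} = 170.2.
Then p_{Vidio} = 127.25 + 0.25·170.2 = 169.8.
q_{Streamly} = 349 − 2·170.2 + 169.8 = 178.4.

178.4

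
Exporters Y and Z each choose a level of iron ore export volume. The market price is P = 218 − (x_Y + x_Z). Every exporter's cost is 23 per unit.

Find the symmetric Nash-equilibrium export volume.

Exporter Y's profit: π = x_Y(218 − (x_Y + x_Z)) − 23x_Y.
∂π/∂x_Y = 195 − 2x_Y − x_Z = 0, so x_Y = 97.5 − 0.5x_Z.
The game is symmetric, so in equilibrium x_Z = x_Y: the reaction function gives 1.5x_Y = 97.5, hence x_Y = 65.

65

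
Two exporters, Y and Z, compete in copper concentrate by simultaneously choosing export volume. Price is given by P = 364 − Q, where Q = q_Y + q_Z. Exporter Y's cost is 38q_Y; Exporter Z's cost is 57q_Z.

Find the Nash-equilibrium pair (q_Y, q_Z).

115, 96

Exporter Y's profit: π = q_Y(364 − (q_Y + q_Z)) − 38q_Y.
∂π/∂q_Y = 326 − 2q_Y − q_Z = 0, so q_Y = 163 − 0.5q_Z.
By the same steps for Z: q_Z = 153.5 − 0.5q_Y.
Plugging q_Z into Y's best response: q_Y = 163 − 0.5(153.5 − 0.5q_Y) ⇒ 0.75q_Y = 86.25, so q_Y = 115.
Then q_Z = 153.5 − 0.5·115 = 96.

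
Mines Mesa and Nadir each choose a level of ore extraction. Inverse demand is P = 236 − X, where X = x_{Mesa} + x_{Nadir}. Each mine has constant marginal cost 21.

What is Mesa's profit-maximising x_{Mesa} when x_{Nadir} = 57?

79

Mine Mesa's profit: π = x_{Mesa}(236 − (x_{Mesa} + x_{Nadir})) − 21x_{Mesa}.
∂π/∂x_{Mesa} = 215 − 2x_{Mesa} − x_{Nadir} = 0, so x_{Mesa} = 107.5 − 0.5x_{Nadir}.
At x_{Nadir} = 57: x_{Mesa} = 107.5 − 0.5·57 = 79.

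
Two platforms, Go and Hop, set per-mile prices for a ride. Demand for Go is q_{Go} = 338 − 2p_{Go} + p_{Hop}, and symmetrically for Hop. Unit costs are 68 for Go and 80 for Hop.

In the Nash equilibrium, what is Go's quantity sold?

183.2

Go's profit: π = (p_{Go} − 68)(338 − 2p_{Go} + p_{Hop}).
∂π/∂p_{Go} = 474 − 4p_{Go} + p_{Hop} = 0 ⇒ p_{Go} = 118.5 + 0.25p_{Hop}.
Similarly p_{Hop} = 124.5 + 0.25p_{Go}.
Solving the two reaction functions simultaneously: (1 − (0.25)(0.25))p_{Go} = 118.5 + 0.25·124.5, so 0.9375p_{Go} = 149.625 and p_{Go} = 159.6.
Then p_{Hop} = 124.5 + 0.25·159.6 = 164.4.
q_{Go} = 338 − 2·159.6 + 164.4 = 183.2.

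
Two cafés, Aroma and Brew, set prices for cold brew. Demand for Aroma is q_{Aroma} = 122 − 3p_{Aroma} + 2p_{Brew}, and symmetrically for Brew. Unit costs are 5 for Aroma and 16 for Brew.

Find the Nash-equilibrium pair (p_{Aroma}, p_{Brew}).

Aroma's profit: π = (p_{Aroma} − 5)(122 − 3p_{Aroma} + 2p_{Brew}).
∂π/∂p_{Aroma} = 137 − 6p_{Aroma} + 2p_{Brew} = 0 ⇒ p_{Aroma} = 137/6 + (1/3)p_{Brew}.
Similarly p_{Brew} = 85/3 + (1/3)p_{Aroma}.
Plugging p_{Brew} into Aroma's best response: p_{Aroma} = 137/6 + (1/3)(85/3 + (1/3)p_{Aroma}) ⇒ (8/9)p_{Aroma} = 581/18, so p_{Aroma} = 36.3125.
Then p_{Brew} = 85/3 + (1/3)·36.3125 = 40.4375.

36.3125, 40.4375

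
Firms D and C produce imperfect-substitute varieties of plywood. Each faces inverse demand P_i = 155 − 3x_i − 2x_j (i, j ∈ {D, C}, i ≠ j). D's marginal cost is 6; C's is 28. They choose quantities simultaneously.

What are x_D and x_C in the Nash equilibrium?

Firm D's profit: π = x_D(155 − 3x_D − 2x_C) − 6x_D.
∂π/∂x_D = 149 − 6x_D − 2x_C = 0 ⇒ x_D = 149/6 − (1/3)x_C.
Similarly x_C = 127/6 − (1/3)x_D.
Solving the two reaction functions simultaneously: (1 − (−1/3)(−1/3))x_D = 149/6 − (1/3)·(127/6), so (8/9)x_D = 160/9 and x_D = 20.
Then x_C = 127/6 − (1/3)·20 = 14.5.

20, 14.5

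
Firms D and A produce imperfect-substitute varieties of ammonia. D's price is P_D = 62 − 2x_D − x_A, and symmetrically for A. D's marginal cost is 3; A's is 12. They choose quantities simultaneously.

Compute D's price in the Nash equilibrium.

27.8

Firm D's profit: π = x_D(62 − 2x_D − x_A) − 3x_D.
∂π/∂x_D = 59 − 4x_D − x_A = 0 ⇒ x_D = 14.75 − 0.25x_A.
Similarly x_A = 12.5 − 0.25x_D.
Solving the two reaction functions simultaneously: (1 − (−0.25)(−0.25))x_D = 14.75 − 0.25·12.5, so 0.9375x_D = 11.625 and x_D = 12.4.
Then x_A = 12.5 − 0.25·12.4 = 9.4.
P_D = 62 − 2·12.4 − 9.4 = 27.8.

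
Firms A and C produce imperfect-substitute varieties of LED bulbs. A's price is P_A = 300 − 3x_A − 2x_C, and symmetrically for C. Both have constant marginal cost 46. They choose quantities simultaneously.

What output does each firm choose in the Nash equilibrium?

Firm A's profit: π = x_A(300 − 3x_A − 2x_C) − 46x_A.
∂π/∂x_A = 254 − 6x_A − 2x_C = 0 ⇒ x_A = 127/3 − (1/3)x_C.
The game is symmetric, so in equilibrium x_C = x_A: the reaction function gives (4/3)x_A = 127/3, hence x_A = 31.75.

31.75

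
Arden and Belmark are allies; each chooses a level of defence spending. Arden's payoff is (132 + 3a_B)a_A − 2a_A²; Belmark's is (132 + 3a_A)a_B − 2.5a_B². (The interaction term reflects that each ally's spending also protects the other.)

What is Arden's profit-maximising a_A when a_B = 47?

68.25

Expanding Arden's payoff: 132a_A + 3a_Ba_A − 2a_A².
∂π/∂a_A = 132 + 3a_B − 4a_A = 0, so a_A = 33 + 0.75a_B.
At a_B = 47: a_A = 33 + 0.75·47 = 68.25.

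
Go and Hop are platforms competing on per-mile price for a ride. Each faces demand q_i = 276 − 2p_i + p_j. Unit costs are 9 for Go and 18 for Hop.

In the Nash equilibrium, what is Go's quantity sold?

Go's profit: π = (p_{Go} − 9)(276 − 2p_{Go} + p_{Hop}).
∂π/∂p_{Go} = 294 − 4p_{Go} + p_{Hop} = 0 ⇒ p_{Go} = 73.5 + 0.25p_{Hop}.
Similarly p_{Hop} = 78 + 0.25p_{Go}.
Plugging p_{Hop} into Go's best response: p_{Go} = 73.5 + 0.25(78 + 0.25p_{Go}) ⇒ 0.9375p_{Go} = 93, so p_{Go} = 99.2.
Then p_{Hop} = 78 + 0.25·99.2 = 102.8.
q_{Go} = 276 − 2·99.2 + 102.8 = 180.4.

180.4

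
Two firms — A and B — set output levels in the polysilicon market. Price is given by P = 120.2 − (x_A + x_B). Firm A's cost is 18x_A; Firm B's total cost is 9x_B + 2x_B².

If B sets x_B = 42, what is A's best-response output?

Firm A's profit: π = x_A(120.2 − (x_A + x_B)) − 18x_A.
∂π/∂x_A = 102.2 − 2x_A − x_B = 0, so x_A = 51.1 − 0.5x_B.
At x_B = 42: x_A = 51.1 − 0.5·42 = 30.1.

30.1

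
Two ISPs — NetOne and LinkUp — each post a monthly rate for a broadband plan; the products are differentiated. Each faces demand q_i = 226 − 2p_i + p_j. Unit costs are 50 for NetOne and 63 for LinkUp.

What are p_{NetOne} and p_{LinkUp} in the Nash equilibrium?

NetOne's profit: π = (p_{NetOne} − 50)(226 − 2p_{NetOne} + p_{LinkUp}).
∂π/∂p_{NetOne} = 326 − 4p_{NetOne} + p_{LinkUp} = 0 ⇒ p_{NetOne} = 81.5 + 0.25p_{LinkUp}.
Similarly p_{LinkUp} = 88 + 0.25p_{NetOne}.
Substituting the second reaction function into the first: p_{NetOne} = 81.5 + 0.25(88 + 0.25p_{NetOne}), which gives 0.9375p_{NetOne} = 103.5 ⇒ p_{NetOne} = 110.4.
Then p_{LinkUp} = 88 + 0.25·110.4 = 115.6.

110.4, 115.6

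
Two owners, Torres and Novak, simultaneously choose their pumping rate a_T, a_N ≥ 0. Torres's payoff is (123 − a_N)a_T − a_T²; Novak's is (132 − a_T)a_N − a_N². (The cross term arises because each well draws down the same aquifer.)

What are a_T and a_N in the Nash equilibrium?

38, 47

Expanding Torres's payoff: 123a_T − a_Na_T − a_T².
∂π/∂a_T = 123 − a_N − 2a_T = 0, so a_T = 61.5 − 0.5a_N.
Likewise for Novak: a_N = 66 − 0.5a_T.
Solving the two reaction functions simultaneously: (1 − (−0.5)(−0.5))a_T = 61.5 − 0.5·66, so 0.75a_T = 28.5 and a_T = 38.
Then a_N = 66 − 0.5·38 = 47.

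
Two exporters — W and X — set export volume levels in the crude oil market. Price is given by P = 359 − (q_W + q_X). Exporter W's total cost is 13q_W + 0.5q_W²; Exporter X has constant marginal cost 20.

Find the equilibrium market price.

Exporter W's profit: π = q_W(359 − (q_W + q_X)) − 13q_W − 0.5q_W².
∂π/∂q_W = 346 − 3q_W − q_X = 0, so q_W = 346/3 − (1/3)q_X.
For X: ∂π/∂q_X = 339 − 2q_X − q_W = 0 ⇒ q_X = 169.5 − 0.5q_W.
Substituting the second reaction function into the first: q_W = 346/3 − (1/3)(169.5 − 0.5q_W), which gives (5/6)q_W = 353/6 ⇒ q_W = 70.6.
Then q_X = 169.5 − 0.5·70.6 = 134.2.
Equilibrium price: P = 359 − 204.8 = 154.2.

154.2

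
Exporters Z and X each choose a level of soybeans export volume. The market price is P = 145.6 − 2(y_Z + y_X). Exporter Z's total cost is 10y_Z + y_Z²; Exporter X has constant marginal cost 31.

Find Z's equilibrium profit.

735.7068

Exporter Z's profit: π = y_Z(145.6 − 2(y_Z + y_X)) − 10y_Z − y_Z².
∂π/∂y_Z = 135.6 − 6y_Z − 2y_X = 0, so y_Z = 22.6 − (1/3)y_X.
For X: ∂π/∂y_X = 114.6 − 4y_X − 2y_Z = 0 ⇒ y_X = 28.65 − 0.5y_Z.
Plugging y_X into Z's best response: y_Z = 22.6 − (1/3)(28.65 − 0.5y_Z) ⇒ (5/6)y_Z = 13.05, so y_Z = 15.66.
Then y_X = 28.65 − 0.5·15.66 = 20.82.
Price P = 145.6 − 2·36.48 = 72.64.
Z's profit: (72.64 − 10)·15.66 − (15.66)² = 735.7068.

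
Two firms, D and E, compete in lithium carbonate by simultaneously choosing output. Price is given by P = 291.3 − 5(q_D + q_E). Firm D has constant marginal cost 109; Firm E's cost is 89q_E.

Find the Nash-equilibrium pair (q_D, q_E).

Firm D's profit: π = q_D(291.3 − 5(q_D + q_E)) − 109q_D.
∂π/∂q_D = 182.3 − 10q_D − 5q_E = 0, so q_D = 18.23 − 0.5q_E.
By the same steps for E: q_E = 20.23 − 0.5q_D.
Plugging q_E into D's best response: q_D = 18.23 − 0.5(20.23 − 0.5q_D) ⇒ 0.75q_D = 8.115, so q_D = 10.82.
Then q_E = 20.23 − 0.5·10.82 = 14.82.

10.82, 14.82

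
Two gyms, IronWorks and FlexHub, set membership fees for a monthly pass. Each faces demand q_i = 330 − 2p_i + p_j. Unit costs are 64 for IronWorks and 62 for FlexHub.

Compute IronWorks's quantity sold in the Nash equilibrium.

176.8

IronWorks's profit: π = (p_{IronWorks} − 64)(330 − 2p_{IronWorks} + p_{FlexHub}).
∂π/∂p_{IronWorks} = 458 − 4p_{IronWorks} + p_{FlexHub} = 0 ⇒ p_{IronWorks} = 114.5 + 0.25p_{FlexHub}.
Similarly p_{FlexHub} = 113.5 + 0.25p_{IronWorks}.
Plugging p_{FlexHub} into IronWorks's best response: p_{IronWorks} = 114.5 + 0.25(113.5 + 0.25p_{IronWorks}) ⇒ 0.9375p_{IronWorks} = 142.875, so p_{IronWorks} = 152.4.
Then p_{FlexHub} = 113.5 + 0.25·152.4 = 151.6.
q_{IronWorks} = 330 − 2·152.4 + 151.6 = 176.8.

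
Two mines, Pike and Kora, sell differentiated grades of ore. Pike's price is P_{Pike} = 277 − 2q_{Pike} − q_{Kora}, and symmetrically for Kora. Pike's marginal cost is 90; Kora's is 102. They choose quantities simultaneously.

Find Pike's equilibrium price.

Mine Pike's profit: π = q_{Pike}(277 − 2q_{Pike} − q_{Kora}) − 90q_{Pike}.
∂π/∂q_{Pike} = 187 − 4q_{Pike} − q_{Kora} = 0 ⇒ q_{Pike} = 46.75 − 0.25q_{Kora}.
Similarly q_{Kora} = 43.75 − 0.25q_{Pike}.
Substituting the second reaction function into the first: q_{Pike} = 46.75 − 0.25(43.75 − 0.25q_{Pike}), which gives 0.9375q_{Pike} = 35.8125 ⇒ q_{Pike} = 38.2.
Then q_{Kora} = 43.75 − 0.25·38.2 = 34.2.
P_{Pike} = 277 − 2·38.2 − 34.2 = 166.4.

166.4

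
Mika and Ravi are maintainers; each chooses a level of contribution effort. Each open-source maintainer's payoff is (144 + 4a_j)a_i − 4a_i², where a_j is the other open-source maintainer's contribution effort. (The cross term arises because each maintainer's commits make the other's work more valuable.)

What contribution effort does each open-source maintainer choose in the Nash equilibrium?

Mika's payoff is (144 + 4a_R)a_M − 4a_M².
∂π/∂a_M = 144 + 4a_R − 8a_M = 0, so a_M = 18 + 0.5a_R.
Setting a_M = a_R in the reaction function: a_M = 18 + 0.5a_M, so a_M = 18 / 0.5 = 36.

36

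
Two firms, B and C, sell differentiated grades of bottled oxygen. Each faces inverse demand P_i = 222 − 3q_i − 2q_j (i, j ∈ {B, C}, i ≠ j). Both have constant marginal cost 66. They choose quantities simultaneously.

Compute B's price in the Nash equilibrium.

124.5

Firm B's profit: π = q_B(222 − 3q_B − 2q_C) − 66q_B.
∂π/∂q_B = 156 − 6q_B − 2q_C = 0 ⇒ q_B = 26 − (1/3)q_C.
The game is symmetric, so in equilibrium q_C = q_B: the reaction function gives (4/3)q_B = 26, hence q_B = 19.5.
P_B = 222 − 3·19.5 − 2·19.5 = 124.5.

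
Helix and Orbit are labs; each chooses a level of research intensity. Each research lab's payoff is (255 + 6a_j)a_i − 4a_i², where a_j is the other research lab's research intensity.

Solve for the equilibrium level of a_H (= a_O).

Helix's payoff is (255 + 6a_O)a_H − 4a_H².
∂π/∂a_H = 255 + 6a_O − 8a_H = 0, so a_H = 31.875 + 0.75a_O.
Setting a_H = a_O in the reaction function: a_H = 31.875 + 0.75a_H, so a_H = 31.875 / 0.25 = 127.5.

127.5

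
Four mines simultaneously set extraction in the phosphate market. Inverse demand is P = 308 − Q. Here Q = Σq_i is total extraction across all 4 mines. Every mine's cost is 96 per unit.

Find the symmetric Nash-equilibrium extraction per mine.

A representative mine's profit is π_i = q_i(308 − Q) − 96q_i, with Q = q_i + Σ_{j≠i} q_j.
First-order condition: 212 − 2q_i − Σ_{j≠i} q_j = 0.
With identical mines, set every q_j = q: then 212 − 2q − 3q = 0, i.e. q = 212/5 = 42.4.

42.4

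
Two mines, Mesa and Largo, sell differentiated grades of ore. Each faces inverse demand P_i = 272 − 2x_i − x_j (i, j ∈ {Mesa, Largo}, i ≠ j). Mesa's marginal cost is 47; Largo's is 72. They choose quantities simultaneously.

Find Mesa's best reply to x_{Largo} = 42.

Mine Mesa's profit: π = x_{Mesa}(272 − 2x_{Mesa} − x_{Largo}) − 47x_{Mesa}.
∂π/∂x_{Mesa} = 225 − 4x_{Mesa} − x_{Largo} = 0 ⇒ x_{Mesa} = 56.25 − 0.25x_{Largo}.
At x_{Largo} = 42: x_{Mesa} = 56.25 − 0.25·42 = 45.75.

45.75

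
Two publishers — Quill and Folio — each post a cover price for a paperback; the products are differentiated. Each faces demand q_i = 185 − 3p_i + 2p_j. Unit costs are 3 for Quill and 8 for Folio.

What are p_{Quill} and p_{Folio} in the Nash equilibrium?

Quill's profit: π = (p_{Quill} − 3)(185 − 3p_{Quill} + 2p_{Folio}).
∂π/∂p_{Quill} = 194 − 6p_{Quill} + 2p_{Folio} = 0 ⇒ p_{Quill} = 97/3 + (1/3)p_{Folio}.
Similarly p_{Folio} = 209/6 + (1/3)p_{Quill}.
Substituting the second reaction function into the first: p_{Quill} = 97/3 + (1/3)(209/6 + (1/3)p_{Quill}), which gives (8/9)p_{Quill} = 791/18 ⇒ p_{Quill} = 49.4375.
Then p_{Folio} = 209/6 + (1/3)·49.4375 = 51.3125.

49.4375, 51.3125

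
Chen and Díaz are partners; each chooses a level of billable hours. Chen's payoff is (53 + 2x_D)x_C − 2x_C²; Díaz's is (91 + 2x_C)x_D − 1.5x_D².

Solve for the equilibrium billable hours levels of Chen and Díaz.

42.625, 58.75

Expanding Chen's payoff: 53x_C + 2x_Dx_C − 2x_C².
∂π/∂x_C = 53 + 2x_D − 4x_C = 0, so x_C = 13.25 + 0.5x_D.
Likewise for Díaz: x_D = 91/3 + (2/3)x_C.
Solving the two reaction functions simultaneously: (1 − (0.5)(2/3))x_C = 13.25 + 0.5·(91/3), so (2/3)x_C = 341/12 and x_C = 42.625.
Then x_D = 91/3 + (2/3)·42.625 = 58.75.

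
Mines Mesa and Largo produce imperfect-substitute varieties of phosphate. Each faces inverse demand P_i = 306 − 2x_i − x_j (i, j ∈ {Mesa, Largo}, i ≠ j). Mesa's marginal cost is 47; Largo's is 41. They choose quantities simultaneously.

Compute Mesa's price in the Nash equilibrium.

149.8

Mine Mesa's profit: π = x_{Mesa}(306 − 2x_{Mesa} − x_{Largo}) − 47x_{Mesa}.
∂π/∂x_{Mesa} = 259 − 4x_{Mesa} − x_{Largo} = 0 ⇒ x_{Mesa} = 64.75 − 0.25x_{Largo}.
Similarly x_{Largo} = 66.25 − 0.25x_{Mesa}.
Solving the two reaction functions simultaneously: (1 − (−0.25)(−0.25))x_{Mesa} = 64.75 − 0.25·66.25, so 0.9375x_{Mesa} = 48.1875 and x_{Mesa} = 51.4.
Then x_{Largo} = 66.25 − 0.25·51.4 = 53.4.
P_{Mesa} = 306 − 2·51.4 − 53.4 = 149.8.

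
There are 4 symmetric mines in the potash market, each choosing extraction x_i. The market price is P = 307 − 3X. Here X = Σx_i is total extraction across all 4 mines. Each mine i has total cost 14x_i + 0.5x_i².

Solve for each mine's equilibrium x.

18.3125

A representative mine's profit is π_i = x_i(307 − 3X) − 14x_i − 0.5x_i², with X = x_i + Σ_{j≠i} x_j.
First-order condition: 293 − 7x_i − 3Σ_{j≠i} x_j = 0.
With identical mines, set every x_j = x: then 293 − 7x − 9x = 0, i.e. x = 293/16 = 18.3125.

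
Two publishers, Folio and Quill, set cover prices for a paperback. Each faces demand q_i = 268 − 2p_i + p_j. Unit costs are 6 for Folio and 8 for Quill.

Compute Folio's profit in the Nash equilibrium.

Folio's profit: π = (p_{Folio} − 6)(268 − 2p_{Folio} + p_{Quill}).
∂π/∂p_{Folio} = 280 − 4p_{Folio} + p_{Quill} = 0 ⇒ p_{Folio} = 70 + 0.25p_{Quill}.
Similarly p_{Quill} = 71 + 0.25p_{Folio}.
Solving the two reaction functions simultaneously: (1 − (0.25)(0.25))p_{Folio} = 70 + 0.25·71, so 0.9375p_{Folio} = 87.75 and p_{Folio} = 93.6.
Then p_{Quill} = 71 + 0.25·93.6 = 94.4.
q_{Folio} = 268 − 2·93.6 + 94.4 = 175.2.
Profit = (93.6 − 6)·175.2 = 15347.52.

15347.52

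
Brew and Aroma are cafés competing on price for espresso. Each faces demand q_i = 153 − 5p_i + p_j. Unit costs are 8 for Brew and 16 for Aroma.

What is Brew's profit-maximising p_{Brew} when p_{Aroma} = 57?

25

Brew's profit: π = (p_{Brew} − 8)(153 − 5p_{Brew} + p_{Aroma}).
∂π/∂p_{Brew} = 193 − 10p_{Brew} + p_{Aroma} = 0 ⇒ p_{Brew} = 19.3 + 0.1p_{Aroma}.
At p_{Aroma} = 57: p_{Brew} = 19.3 + 0.1·57 = 25.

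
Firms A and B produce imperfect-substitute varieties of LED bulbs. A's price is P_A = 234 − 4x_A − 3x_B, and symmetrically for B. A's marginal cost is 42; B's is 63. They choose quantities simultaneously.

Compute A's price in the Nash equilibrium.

Firm A's profit: π = x_A(234 − 4x_A − 3x_B) − 42x_A.
∂π/∂x_A = 192 − 8x_A − 3x_B = 0 ⇒ x_A = 24 − 0.375x_B.
Similarly x_B = 21.375 − 0.375x_A.
Substituting the second reaction function into the first: x_A = 24 − 0.375(21.375 − 0.375x_A), which gives (55/64)x_A = 1023/64 ⇒ x_A = 18.6.
Then x_B = 21.375 − 0.375·18.6 = 14.4.
P_A = 234 − 4·18.6 − 3·14.4 = 116.4.

116.4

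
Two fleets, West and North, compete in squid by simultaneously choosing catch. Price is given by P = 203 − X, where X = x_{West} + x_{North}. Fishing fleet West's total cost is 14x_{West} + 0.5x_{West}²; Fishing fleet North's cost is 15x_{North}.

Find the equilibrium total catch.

113

Fishing fleet West's profit: π = x_{West}(203 − (x_{West} + x_{North})) − 14x_{West} − 0.5x_{West}².
∂π/∂x_{West} = 189 − 3x_{West} − x_{North} = 0, so x_{West} = 63 − (1/3)x_{North}.
For North: ∂π/∂x_{North} = 188 − 2x_{North} − x_{West} = 0 ⇒ x_{North} = 94 − 0.5x_{West}.
Solving the two reaction functions simultaneously: (1 − (−1/3)(−0.5))x_{West} = 63 − (1/3)·94, so (5/6)x_{West} = 95/3 and x_{West} = 38.
Then x_{North} = 94 − 0.5·38 = 75.
Total catch: 38 + 75 = 113.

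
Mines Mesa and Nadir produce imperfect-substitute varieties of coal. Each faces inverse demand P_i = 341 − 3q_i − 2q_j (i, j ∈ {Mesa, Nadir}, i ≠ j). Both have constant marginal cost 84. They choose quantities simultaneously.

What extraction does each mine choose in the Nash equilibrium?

32.125

Mine Mesa's profit: π = q_{Mesa}(341 − 3q_{Mesa} − 2q_{Nadir}) − 84q_{Mesa}.
∂π/∂q_{Mesa} = 257 − 6q_{Mesa} − 2q_{Nadir} = 0 ⇒ q_{Mesa} = 257/6 − (1/3)q_{Nadir}.
By symmetry q_{Nadir} = q_{Mesa}; substituting into the reaction function, (4/3)q_{Mesa} = 257/6 and q_{Mesa} = 32.125.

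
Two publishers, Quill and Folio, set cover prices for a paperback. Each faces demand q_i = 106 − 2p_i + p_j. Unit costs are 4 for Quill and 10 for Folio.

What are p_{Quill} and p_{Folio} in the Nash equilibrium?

Quill's profit: π = (p_{Quill} − 4)(106 − 2p_{Quill} + p_{Folio}).
∂π/∂p_{Quill} = 114 − 4p_{Quill} + p_{Folio} = 0 ⇒ p_{Quill} = 28.5 + 0.25p_{Folio}.
Similarly p_{Folio} = 31.5 + 0.25p_{Quill}.
Solving the two reaction functions simultaneously: (1 − (0.25)(0.25))p_{Quill} = 28.5 + 0.25·31.5, so 0.9375p_{Quill} = 36.375 and p_{Quill} = 38.8.
Then p_{Folio} = 31.5 + 0.25·38.8 = 41.2.

38.8, 41.2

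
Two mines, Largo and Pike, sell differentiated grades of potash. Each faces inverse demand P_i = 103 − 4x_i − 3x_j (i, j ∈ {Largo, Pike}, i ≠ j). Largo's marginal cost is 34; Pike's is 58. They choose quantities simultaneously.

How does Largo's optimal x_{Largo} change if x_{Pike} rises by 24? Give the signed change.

Mine Largo's profit: π = x_{Largo}(103 − 4x_{Largo} − 3x_{Pike}) − 34x_{Largo}.
∂π/∂x_{Largo} = 69 − 8x_{Largo} − 3x_{Pike} = 0 ⇒ x_{Largo} = 8.625 − 0.375x_{Pike}.
The reaction-function slope is −0.375, so a 24-unit rise in x_{Pike} moves x_{Largo} by −0.375 × 24 = −9. Largo's best response falls — the actions are strategic substitutes.

-9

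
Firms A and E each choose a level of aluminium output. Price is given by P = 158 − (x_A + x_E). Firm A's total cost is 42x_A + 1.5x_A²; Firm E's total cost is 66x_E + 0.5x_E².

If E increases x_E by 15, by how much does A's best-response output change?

Firm A's profit: π = x_A(158 − (x_A + x_E)) − 42x_A − 1.5x_A².
∂π/∂x_A = 116 − 5x_A − x_E = 0, so x_A = 23.2 − 0.2x_E.
The reaction-function slope is −0.2, so a 15-unit rise in x_E moves x_A by −0.2 × 15 = −3. A's best response falls — the actions are strategic substitutes.

-3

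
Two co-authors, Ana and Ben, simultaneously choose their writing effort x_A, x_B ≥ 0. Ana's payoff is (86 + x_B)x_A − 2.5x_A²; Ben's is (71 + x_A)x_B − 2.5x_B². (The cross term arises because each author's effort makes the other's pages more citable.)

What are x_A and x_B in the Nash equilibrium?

20.875, 18.375

Expanding Ana's payoff: 86x_A + x_Bx_A − 2.5x_A².
∂π/∂x_A = 86 + x_B − 5x_A = 0, so x_A = 17.2 + 0.2x_B.
Likewise for Ben: x_B = 14.2 + 0.2x_A.
Plugging x_B into Ana's best response: x_A = 17.2 + 0.2(14.2 + 0.2x_A) ⇒ 0.96x_A = 20.04, so x_A = 20.875.
Then x_B = 14.2 + 0.2·20.875 = 18.375.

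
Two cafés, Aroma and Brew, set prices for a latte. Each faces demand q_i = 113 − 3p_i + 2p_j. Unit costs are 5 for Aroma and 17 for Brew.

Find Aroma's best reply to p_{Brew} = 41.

35

Aroma's profit: π = (p_{Aroma} − 5)(113 − 3p_{Aroma} + 2p_{Brew}).
∂π/∂p_{Aroma} = 128 − 6p_{Aroma} + 2p_{Brew} = 0 ⇒ p_{Aroma} = 64/3 + (1/3)p_{Brew}.
At p_{Brew} = 41: p_{Aroma} = 64/3 + (1/3)·41 = 35.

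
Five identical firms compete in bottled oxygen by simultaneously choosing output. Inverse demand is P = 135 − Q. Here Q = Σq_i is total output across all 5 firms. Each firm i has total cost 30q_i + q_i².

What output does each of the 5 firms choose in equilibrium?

A representative firm's profit is π_i = q_i(135 − Q) − 30q_i − q_i², with Q = q_i + Σ_{j≠i} q_j.
First-order condition: 105 − 4q_i − Σ_{j≠i} q_j = 0.
Imposing symmetry (q_j = q for all j) turns Σ_{j≠i} q_j into 4q, so 105 = 8q and q = 13.125.

13.125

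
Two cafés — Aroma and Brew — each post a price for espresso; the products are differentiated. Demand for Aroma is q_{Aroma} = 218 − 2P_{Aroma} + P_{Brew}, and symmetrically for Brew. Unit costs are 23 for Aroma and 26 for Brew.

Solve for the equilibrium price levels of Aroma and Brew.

88.4, 89.6

Aroma's profit: π = (P_{Aroma} − 23)(218 − 2P_{Aroma} + P_{Brew}).
∂π/∂P_{Aroma} = 264 − 4P_{Aroma} + P_{Brew} = 0 ⇒ P_{Aroma} = 66 + 0.25P_{Brew}.
Similarly P_{Brew} = 67.5 + 0.25P_{Aroma}.
Plugging P_{Brew} into Aroma's best response: P_{Aroma} = 66 + 0.25(67.5 + 0.25P_{Aroma}) ⇒ 0.9375P_{Aroma} = 82.875, so P_{Aroma} = 88.4.
Then P_{Brew} = 67.5 + 0.25·88.4 = 89.6.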